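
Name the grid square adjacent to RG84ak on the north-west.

Longitude subsquare a = 0; −1 → -1, wraps to 23 = x, carry into square.
Longitude square 8; −1 → 7.
Latitude subsquare k = 10; +1 → 11 = l.

RG74xl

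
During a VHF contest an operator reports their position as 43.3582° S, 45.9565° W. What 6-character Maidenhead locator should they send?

Offset from 180°W / 90°S: lon 134.0435°, lat 46.6418°.
Field: lon ⌊134.0435/20⌋ = 6 → G; lat ⌊46.6418/10⌋ = 4 → E.
Square: lon ⌊14.0435/2⌋ = 7; lat ⌊6.6418/1⌋ = 6.
Subsquare: lon ⌊0.0435/0.0833333⌋ = 0 → a; lat ⌊0.6418/0.0416667⌋ = 15 → p.

GE76ap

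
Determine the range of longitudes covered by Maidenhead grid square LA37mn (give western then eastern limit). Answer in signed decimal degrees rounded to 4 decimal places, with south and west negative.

47.0000, 47.0833

Field L=11, A=0: +11·20° lon, +0·10° lat → SW at lon 40°, lat -90°.
Square 3, 7: +3·2° lon, +7·1° lat → SW at lon 46°, lat -83°.
Subsquare m=12, n=13: +12·0.0833333° lon, +13·0.0416667° lat → SW at lon 47°, lat -82.4583°.
Cell spans 0.0833333° lon × 0.0416667° lat.
west 47.0000, east 47.0833.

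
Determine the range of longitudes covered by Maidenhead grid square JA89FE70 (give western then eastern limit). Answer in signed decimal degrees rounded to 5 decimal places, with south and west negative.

Field J=9, A=0: +9·20° lon, +0·10° lat → SW at lon 0°, lat -90°.
Square 8, 9: +8·2° lon, +9·1° lat → SW at lon 16°, lat -81°.
Subsquare f=5, e=4: +5·0.0833333° lon, +4·0.0416667° lat → SW at lon 16.4167°, lat -80.8333°.
Extended square 7, 0: +7·0.00833333° lon, +0·0.00416667° lat → SW at lon 16.475°, lat -80.8333°.
Cell spans 0.00833333° lon × 0.00416667° lat.
west 16.47500, east 16.48333.

16.47500, 16.48333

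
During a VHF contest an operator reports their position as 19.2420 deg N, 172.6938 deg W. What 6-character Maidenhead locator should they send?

AK39pf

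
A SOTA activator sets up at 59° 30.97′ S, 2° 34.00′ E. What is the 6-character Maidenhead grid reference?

JD10gl

Shift to the Maidenhead origin (180°W, 90°S): lon 182.5667, lat 30.4838.
Field (20°×10°, letters A–R): lon ⌊182.5667/20⌋ = 9 → J; lat ⌊30.4838/10⌋ = 3 → D.
Square (2°×1°, digits 0–9): lon ⌊2.5667/2⌋ = 1; lat ⌊0.4838/1⌋ = 0.
Subsquare (5′×2.5′, letters a–x): lon ⌊0.5667/0.0833333⌋ = 6 → g; lat ⌊0.4838/0.0416667⌋ = 11 → l.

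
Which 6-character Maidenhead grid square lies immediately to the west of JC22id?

Longitude subsquare i = 8; −1 → 7 = h.
The latitude characters are unchanged.

JC22hd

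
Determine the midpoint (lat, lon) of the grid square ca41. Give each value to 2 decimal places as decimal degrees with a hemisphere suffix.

Field C=2, A=0: +2·20° lon, +0·10° lat → SW at lon -140°, lat -90°.
Square 4, 1: +4·2° lon, +1·1° lat → SW at lon -132°, lat -89°.
Cell spans 2° lon × 1° lat. Centre is SW corner plus half of each.
latitude 88.50° S, longitude 131.00° W.

88.50° S, 131.00° W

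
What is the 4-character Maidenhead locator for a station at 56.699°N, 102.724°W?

DO86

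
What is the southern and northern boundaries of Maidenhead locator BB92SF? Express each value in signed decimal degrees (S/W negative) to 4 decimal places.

Field B=1, B=1: +1·20° lon, +1·10° lat → SW at lon -160°, lat -80°.
Square 9, 2: +9·2° lon, +2·1° lat → SW at lon -142°, lat -78°.
Subsquare s=18, f=5: +18·0.0833333° lon, +5·0.0416667° lat → SW at lon -140.5°, lat -77.7917°.
Cell spans 0.0833333° lon × 0.0416667° lat.
south -77.7917, north -77.7500.

-77.7917, -77.7500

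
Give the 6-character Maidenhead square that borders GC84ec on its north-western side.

GC84dd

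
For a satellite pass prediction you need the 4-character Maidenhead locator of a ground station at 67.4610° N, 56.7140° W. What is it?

GP17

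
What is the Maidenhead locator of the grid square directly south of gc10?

Latitude square 0; −1 → -1, wraps to 9, carry into field.
Latitude field C = 2; −1 → 1 = B.
The longitude characters are unchanged.

GB19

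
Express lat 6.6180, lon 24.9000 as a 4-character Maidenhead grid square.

KJ26

Add 180° to longitude and 90° to latitude: 204.90, 96.62.
Field (20°×10°, letters A–R): 204.90/20 → 10 → K, 96.62/10 → 9 → J; chars KJ.
Square (2°×1°, digits 0–9): 4.90/2 → 2, 6.62/1 → 6; chars 26.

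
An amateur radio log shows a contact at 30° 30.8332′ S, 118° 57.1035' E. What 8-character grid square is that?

OF99ll46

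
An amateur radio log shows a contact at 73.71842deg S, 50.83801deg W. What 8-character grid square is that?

Offset from 180°W / 90°S: lon 129.16199°, lat 16.28158°.
Field (20°×10°, letters A–R): lon ⌊129.16199/20⌋ = 6 → G; lat ⌊16.28158/10⌋ = 1 → B.
Square (2°×1°, digits 0–9): lon ⌊9.16199/2⌋ = 4; lat ⌊6.28158/1⌋ = 6.
Subsquare (5′×2.5′, letters a–x): lon ⌊1.16199/0.0833333⌋ = 13 → n; lat ⌊0.28158/0.0416667⌋ = 6 → g.
Extended square (30″×15″, digits 0–9): lon ⌊0.07866/0.00833333⌋ = 9; lat ⌊0.03158/0.00416667⌋ = 7.

GB46ng97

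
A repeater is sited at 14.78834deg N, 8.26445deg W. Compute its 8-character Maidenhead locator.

IK54us89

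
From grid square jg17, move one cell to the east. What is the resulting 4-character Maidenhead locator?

JG27

Longitude square 1; +1 → 2.
The latitude characters are unchanged.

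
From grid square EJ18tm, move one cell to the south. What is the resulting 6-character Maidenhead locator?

Latitude subsquare m = 12; −1 → 11 = l.
The longitude characters are unchanged.

EJ18tl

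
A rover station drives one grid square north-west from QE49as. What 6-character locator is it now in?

QE39xt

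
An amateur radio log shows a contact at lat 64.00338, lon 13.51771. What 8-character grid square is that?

JP64sa20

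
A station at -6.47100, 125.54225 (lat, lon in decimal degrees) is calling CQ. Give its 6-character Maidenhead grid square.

Add 180° to longitude and 90° to latitude: 305.5422, 83.5290.
Field: lon ⌊305.5422/20⌋ = 15 → P; lat ⌊83.5290/10⌋ = 8 → I.
Square: lon ⌊5.5422/2⌋ = 2; lat ⌊3.5290/1⌋ = 3.
Subsquare: lon ⌊1.5422/0.0833333⌋ = 18 → s; lat ⌊0.5290/0.0416667⌋ = 12 → m.

PI23sm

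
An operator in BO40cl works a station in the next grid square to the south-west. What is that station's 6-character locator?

Longitude subsquare c = 2; −1 → 1 = b.
Latitude subsquare l = 11; −1 → 10 = k.

BO40bk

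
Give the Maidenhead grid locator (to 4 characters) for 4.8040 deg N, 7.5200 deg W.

Offset from 180°W / 90°S: lon 172.48°, lat 94.80°.
Field: 172.48/20 → 8 → I, 94.80/10 → 9 → J; chars IJ.
Square: 12.48/2 → 6, 4.80/1 → 4; chars 64.

IJ64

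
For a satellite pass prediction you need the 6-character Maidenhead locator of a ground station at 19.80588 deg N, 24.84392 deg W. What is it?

HK79nt

Shift to the Maidenhead origin (180°W, 90°S): lon 155.1561, lat 109.8059.
Field: lon ⌊155.1561/20⌋ = 7 → H; lat ⌊109.8059/10⌋ = 10 → K.
Square: lon ⌊15.1561/2⌋ = 7; lat ⌊9.8059/1⌋ = 9.
Subsquare: lon ⌊1.1561/0.0833333⌋ = 13 → n; lat ⌊0.8059/0.0416667⌋ = 19 → t.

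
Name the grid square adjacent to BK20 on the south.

Latitude square 0; −1 → -1, wraps to 9, carry into field.
Latitude field K = 10; −1 → 9 = J.
The longitude characters are unchanged.

BJ29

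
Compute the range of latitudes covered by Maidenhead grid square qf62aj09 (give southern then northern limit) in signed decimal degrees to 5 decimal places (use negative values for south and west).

Field Q=16, F=5: +16·20° lon, +5·10° lat → SW at lon 140°, lat -40°.
Square 6, 2: +6·2° lon, +2·1° lat → SW at lon 152°, lat -38°.
Subsquare a=0, j=9: +0·0.0833333° lon, +9·0.0416667° lat → SW at lon 152°, lat -37.625°.
Extended square 0, 9: +0·0.00833333° lon, +9·0.00416667° lat → SW at lon 152°, lat -37.5875°.
Cell spans 0.00833333° lon × 0.00416667° lat.
south -37.58750, north -37.58333.

-37.58750, -37.58333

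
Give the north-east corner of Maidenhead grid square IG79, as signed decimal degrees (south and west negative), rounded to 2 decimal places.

Field I=8, G=6: +8·20° lon, +6·10° lat → SW at lon -20°, lat -30°.
Square 7, 9: +7·2° lon, +9·1° lat → SW at lon -6°, lat -21°.
Cell spans 2° lon × 1° lat. NE corner is SW corner plus one full cell.
latitude -20.00, longitude -4.00.

-20.00, -4.00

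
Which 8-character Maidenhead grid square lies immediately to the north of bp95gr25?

BP95gr26

Latitude extended square 5; +1 → 6.
The longitude characters are unchanged.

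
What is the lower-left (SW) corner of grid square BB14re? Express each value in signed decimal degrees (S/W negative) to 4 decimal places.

Field B=1, B=1: +1·20° lon, +1·10° lat → SW at lon -160°, lat -80°.
Square 1, 4: +1·2° lon, +4·1° lat → SW at lon -158°, lat -76°.
Subsquare r=17, e=4: +17·0.0833333° lon, +4·0.0416667° lat → SW at lon -156.583°, lat -75.8333°.
latitude -75.8333, longitude -156.5833.

-75.8333, -156.5833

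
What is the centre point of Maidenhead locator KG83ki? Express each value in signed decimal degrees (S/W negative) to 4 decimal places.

-26.6458, 36.8750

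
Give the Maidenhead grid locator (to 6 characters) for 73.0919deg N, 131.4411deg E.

PQ53rc

Offset from 180°W / 90°S: lon 311.4411°, lat 163.0919°.
Field: lon ⌊311.4411/20⌋ = 15 → P; lat ⌊163.0919/10⌋ = 16 → Q.
Square: lon ⌊11.4411/2⌋ = 5; lat ⌊3.0919/1⌋ = 3.
Subsquare: lon ⌊1.4411/0.0833333⌋ = 17 → r; lat ⌊0.0919/0.0416667⌋ = 2 → c.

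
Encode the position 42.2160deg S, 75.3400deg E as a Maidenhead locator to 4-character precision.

ME77

Shift to the Maidenhead origin (180°W, 90°S): lon 255.34, lat 47.78.
Field: 255.34/20 → 12 → M, 47.78/10 → 4 → E; chars ME.
Square: 15.34/2 → 7, 7.78/1 → 7; chars 77.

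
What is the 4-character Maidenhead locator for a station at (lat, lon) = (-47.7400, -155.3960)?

BE22

Shift to the Maidenhead origin (180°W, 90°S): lon 24.60, lat 42.26.
Field (20°×10°, letters A–R): lon ⌊24.60/20⌋ = 1 → B; lat ⌊42.26/10⌋ = 4 → E.
Square (2°×1°, digits 0–9): lon ⌊4.60/2⌋ = 2; lat ⌊2.26/1⌋ = 2.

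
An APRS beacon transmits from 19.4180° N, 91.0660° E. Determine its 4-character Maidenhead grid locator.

NK59

Shift to the Maidenhead origin (180°W, 90°S): lon 271.07, lat 109.42.
Field: lon ⌊271.07/20⌋ = 13 → N; lat ⌊109.42/10⌋ = 10 → K.
Square: lon ⌊11.07/2⌋ = 5; lat ⌊9.42/1⌋ = 9.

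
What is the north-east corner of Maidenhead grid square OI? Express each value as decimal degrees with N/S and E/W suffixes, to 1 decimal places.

0.0° N, 120.0° E

Field O=14, I=8: +14·20° lon, +8·10° lat → SW at lon 100°, lat -10°.
Cell spans 20° lon × 10° lat. NE corner is SW corner plus one full cell.
latitude 0.0° N, longitude 120.0° E.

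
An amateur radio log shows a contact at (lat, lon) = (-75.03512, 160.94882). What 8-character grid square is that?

Shift to the Maidenhead origin (180°W, 90°S): lon 340.94882, lat 14.96488.
Field: 340.94882/20 → 17 → R, 14.96488/10 → 1 → B; chars RB.
Square: 0.94882/2 → 0, 4.96488/1 → 4; chars 04.
Subsquare: 0.94882/0.0833333 → 11 → l, 0.96488/0.0416667 → 23 → x; chars lx.
Extended square: 0.03215/0.00833333 → 3, 0.00655/0.00416667 → 1; chars 31.

RB04lx31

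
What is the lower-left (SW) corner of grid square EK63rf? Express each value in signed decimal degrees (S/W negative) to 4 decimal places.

Field E=4, K=10: +4·20° lon, +10·10° lat → SW at lon -100°, lat 10°.
Square 6, 3: +6·2° lon, +3·1° lat → SW at lon -88°, lat 13°.
Subsquare r=17, f=5: +17·0.0833333° lon, +5·0.0416667° lat → SW at lon -86.5833°, lat 13.2083°.
latitude 13.2083, longitude -86.5833.

13.2083, -86.5833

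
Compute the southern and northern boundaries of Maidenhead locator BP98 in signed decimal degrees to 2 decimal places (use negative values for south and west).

Field B=1, P=15: +1·20° lon, +15·10° lat → SW at lon -160°, lat 60°.
Square 9, 8: +9·2° lon, +8·1° lat → SW at lon -142°, lat 68°.
Cell spans 2° lon × 1° lat.
south 68.00, north 69.00.

68.00, 69.00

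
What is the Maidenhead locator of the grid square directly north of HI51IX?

HI52ia

Latitude subsquare x = 23; +1 → 24, wraps to 0 = a, carry into square.
Latitude square 1; +1 → 2.
The longitude characters are unchanged.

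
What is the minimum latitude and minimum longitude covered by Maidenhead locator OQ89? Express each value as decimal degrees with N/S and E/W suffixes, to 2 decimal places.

Field O=14, Q=16: +14·20° lon, +16·10° lat → SW at lon 100°, lat 70°.
Square 8, 9: +8·2° lon, +9·1° lat → SW at lon 116°, lat 79°.
latitude 79.00° N, longitude 116.00° E.

79.00° N, 116.00° E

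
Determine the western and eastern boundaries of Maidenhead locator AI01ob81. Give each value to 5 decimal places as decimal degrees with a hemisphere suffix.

178.76667° W, 178.75833° W

Field A=0, I=8: +0·20° lon, +8·10° lat → SW at lon -180°, lat -10°.
Square 0, 1: +0·2° lon, +1·1° lat → SW at lon -180°, lat -9°.
Subsquare o=14, b=1: +14·0.0833333° lon, +1·0.0416667° lat → SW at lon -178.833°, lat -8.95833°.
Extended square 8, 1: +8·0.00833333° lon, +1·0.00416667° lat → SW at lon -178.767°, lat -8.95417°.
Cell spans 0.00833333° lon × 0.00416667° lat.
west 178.76667° W, east 178.75833° W.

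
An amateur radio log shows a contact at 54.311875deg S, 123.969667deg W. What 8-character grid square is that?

CD85aq35

Add 180° to longitude and 90° to latitude: 56.03033, 35.68812.
Field: 56.03033/20 → 2 → C, 35.68812/10 → 3 → D; chars CD.
Square: 16.03033/2 → 8, 5.68812/1 → 5; chars 85.
Subsquare: 0.03033/0.0833333 → 0 → a, 0.68812/0.0416667 → 16 → q; chars aq.
Extended square: 0.03033/0.00833333 → 3, 0.02146/0.00416667 → 5; chars 35.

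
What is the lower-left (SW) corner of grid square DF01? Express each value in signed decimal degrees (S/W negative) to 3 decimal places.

-39.000, -120.000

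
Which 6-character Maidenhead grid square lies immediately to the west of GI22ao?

GI12xo

Longitude subsquare a = 0; −1 → -1, wraps to 23 = x, carry into square.
Longitude square 2; −1 → 1.
The latitude characters are unchanged.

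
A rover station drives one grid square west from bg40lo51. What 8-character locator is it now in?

Longitude extended square 5; −1 → 4.
The latitude characters are unchanged.

BG40lo41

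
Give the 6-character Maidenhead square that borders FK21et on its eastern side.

FK21ft

Longitude subsquare e = 4; +1 → 5 = f.
The latitude characters are unchanged.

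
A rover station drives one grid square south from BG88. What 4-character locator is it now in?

BG87

Latitude square 8; −1 → 7.
The longitude characters are unchanged.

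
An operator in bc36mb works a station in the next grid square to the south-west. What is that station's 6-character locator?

BC36la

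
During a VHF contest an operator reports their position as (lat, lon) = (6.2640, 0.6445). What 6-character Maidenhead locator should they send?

JJ06hg

Add 180° to longitude and 90° to latitude: 180.6445, 96.2640.
Field: lon ⌊180.6445/20⌋ = 9 → J; lat ⌊96.2640/10⌋ = 9 → J.
Square: lon ⌊0.6445/2⌋ = 0; lat ⌊6.2640/1⌋ = 6.
Subsquare: lon ⌊0.6445/0.0833333⌋ = 7 → h; lat ⌊0.2640/0.0416667⌋ = 6 → g.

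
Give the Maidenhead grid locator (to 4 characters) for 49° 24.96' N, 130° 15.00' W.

CN49

Shift to the Maidenhead origin (180°W, 90°S): lon 49.75, lat 139.42.
Field: 49.75/20 → 2 → C, 139.42/10 → 13 → N; chars CN.
Square: 9.75/2 → 4, 9.42/1 → 9; chars 49.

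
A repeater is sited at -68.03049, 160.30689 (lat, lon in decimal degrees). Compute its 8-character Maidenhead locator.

RC01dx62

Shift to the Maidenhead origin (180°W, 90°S): lon 340.30689, lat 21.96951.
Field: 340.30689/20 → 17 → R, 21.96951/10 → 2 → C; chars RC.
Square: 0.30689/2 → 0, 1.96951/1 → 1; chars 01.
Subsquare: 0.30689/0.0833333 → 3 → d, 0.96951/0.0416667 → 23 → x; chars dx.
Extended square: 0.05689/0.00833333 → 6, 0.01118/0.00416667 → 2; chars 62.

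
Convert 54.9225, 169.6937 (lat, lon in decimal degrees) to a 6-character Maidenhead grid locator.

RO44uw

Add 180° to longitude and 90° to latitude: 349.6937, 144.9225.
Field (20°×10°, letters A–R): 349.6937/20 → 17 → R, 144.9225/10 → 14 → O; chars RO.
Square (2°×1°, digits 0–9): 9.6937/2 → 4, 4.9225/1 → 4; chars 44.
Subsquare (5′×2.5′, letters a–x): 1.6937/0.0833333 → 20 → u, 0.9225/0.0416667 → 22 → w; chars uw.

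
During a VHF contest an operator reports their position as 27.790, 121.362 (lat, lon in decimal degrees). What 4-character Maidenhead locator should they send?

Shift to the Maidenhead origin (180°W, 90°S): lon 301.36, lat 117.79.
Field: lon ⌊301.36/20⌋ = 15 → P; lat ⌊117.79/10⌋ = 11 → L.
Square: lon ⌊1.36/2⌋ = 0; lat ⌊7.79/1⌋ = 7.

PL07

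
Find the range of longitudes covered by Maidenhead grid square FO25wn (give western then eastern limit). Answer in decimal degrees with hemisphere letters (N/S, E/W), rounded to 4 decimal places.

Field F=5, O=14: +5·20° lon, +14·10° lat → SW at lon -80°, lat 50°.
Square 2, 5: +2·2° lon, +5·1° lat → SW at lon -76°, lat 55°.
Subsquare w=22, n=13: +22·0.0833333° lon, +13·0.0416667° lat → SW at lon -74.1667°, lat 55.5417°.
Cell spans 0.0833333° lon × 0.0416667° lat.
west 74.1667° W, east 74.0833° W.

74.1667° W, 74.0833° W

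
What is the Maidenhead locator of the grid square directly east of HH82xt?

Longitude subsquare x = 23; +1 → 24, wraps to 0 = a, carry into square.
Longitude square 8; +1 → 9.
The latitude characters are unchanged.

HH92at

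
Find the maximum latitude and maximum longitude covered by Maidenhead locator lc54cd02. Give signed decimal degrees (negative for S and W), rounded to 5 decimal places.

-65.86250, 50.17500

Field L=11, C=2: +11·20° lon, +2·10° lat → SW at lon 40°, lat -70°.
Square 5, 4: +5·2° lon, +4·1° lat → SW at lon 50°, lat -66°.
Subsquare c=2, d=3: +2·0.0833333° lon, +3·0.0416667° lat → SW at lon 50.1667°, lat -65.875°.
Extended square 0, 2: +0·0.00833333° lon, +2·0.00416667° lat → SW at lon 50.1667°, lat -65.8667°.
Cell spans 0.00833333° lon × 0.00416667° lat. NE corner is SW corner plus one full cell.
latitude -65.86250, longitude 50.17500.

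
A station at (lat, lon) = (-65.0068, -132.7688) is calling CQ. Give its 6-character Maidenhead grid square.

CC34ox

Shift to the Maidenhead origin (180°W, 90°S): lon 47.2312, lat 24.9932.
Field: 47.2312/20 → 2 → C, 24.9932/10 → 2 → C; chars CC.
Square: 7.2312/2 → 3, 4.9932/1 → 4; chars 34.
Subsquare: 1.2312/0.0833333 → 14 → o, 0.9932/0.0416667 → 23 → x; chars ox.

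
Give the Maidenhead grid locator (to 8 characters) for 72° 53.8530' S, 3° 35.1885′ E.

Offset from 180°W / 90°S: lon 183.58648°, lat 17.10245°.
Field: lon ⌊183.58648/20⌋ = 9 → J; lat ⌊17.10245/10⌋ = 1 → B.
Square: lon ⌊3.58648/2⌋ = 1; lat ⌊7.10245/1⌋ = 7.
Subsquare: lon ⌊1.58648/0.0833333⌋ = 19 → t; lat ⌊0.10245/0.0416667⌋ = 2 → c.
Extended square: lon ⌊0.00314/0.00833333⌋ = 0; lat ⌊0.01912/0.00416667⌋ = 4.

JB17tc04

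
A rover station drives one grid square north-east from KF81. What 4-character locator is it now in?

KF92

Longitude square 8; +1 → 9.
Latitude square 1; +1 → 2.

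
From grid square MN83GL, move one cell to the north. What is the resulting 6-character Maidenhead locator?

Latitude subsquare l = 11; +1 → 12 = m.
The longitude characters are unchanged.

MN83gm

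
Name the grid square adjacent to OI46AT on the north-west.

OI36xu

Longitude subsquare a = 0; −1 → -1, wraps to 23 = x, carry into square.
Longitude square 4; −1 → 3.
Latitude subsquare t = 19; +1 → 20 = u.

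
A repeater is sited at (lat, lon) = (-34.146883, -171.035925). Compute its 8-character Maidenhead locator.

Shift to the Maidenhead origin (180°W, 90°S): lon 8.96408, lat 55.85312.
Field: lon ⌊8.96408/20⌋ = 0 → A; lat ⌊55.85312/10⌋ = 5 → F.
Square: lon ⌊8.96408/2⌋ = 4; lat ⌊5.85312/1⌋ = 5.
Subsquare: lon ⌊0.96408/0.0833333⌋ = 11 → l; lat ⌊0.85312/0.0416667⌋ = 20 → u.
Extended square: lon ⌊0.04741/0.00833333⌋ = 5; lat ⌊0.01978/0.00416667⌋ = 4.

AF45lu54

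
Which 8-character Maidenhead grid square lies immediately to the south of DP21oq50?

DP21op59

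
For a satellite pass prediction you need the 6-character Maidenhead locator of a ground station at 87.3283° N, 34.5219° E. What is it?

Shift to the Maidenhead origin (180°W, 90°S): lon 214.5219, lat 177.3283.
Field: lon ⌊214.5219/20⌋ = 10 → K; lat ⌊177.3283/10⌋ = 17 → R.
Square: lon ⌊14.5219/2⌋ = 7; lat ⌊7.3283/1⌋ = 7.
Subsquare: lon ⌊0.5219/0.0833333⌋ = 6 → g; lat ⌊0.3283/0.0416667⌋ = 7 → h.

KR77gh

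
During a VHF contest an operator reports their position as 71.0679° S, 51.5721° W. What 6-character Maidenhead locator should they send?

GB48fw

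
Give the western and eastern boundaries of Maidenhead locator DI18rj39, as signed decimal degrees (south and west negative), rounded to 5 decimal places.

-116.55833, -116.55000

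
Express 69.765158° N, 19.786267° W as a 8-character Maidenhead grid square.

IP09cs53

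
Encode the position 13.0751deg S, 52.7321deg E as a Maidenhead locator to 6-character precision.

LH66iw

Offset from 180°W / 90°S: lon 232.7321°, lat 76.9249°.
Field: 232.7321/20 → 11 → L, 76.9249/10 → 7 → H; chars LH.
Square: 12.7321/2 → 6, 6.9249/1 → 6; chars 66.
Subsquare: 0.7321/0.0833333 → 8 → i, 0.9249/0.0416667 → 22 → w; chars iw.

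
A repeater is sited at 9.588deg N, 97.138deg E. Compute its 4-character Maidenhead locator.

Shift to the Maidenhead origin (180°W, 90°S): lon 277.14, lat 99.59.
Field: 277.14/20 → 13 → N, 99.59/10 → 9 → J; chars NJ.
Square: 17.14/2 → 8, 9.59/1 → 9; chars 89.

NJ89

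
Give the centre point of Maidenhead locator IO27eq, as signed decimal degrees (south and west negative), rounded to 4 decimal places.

57.6875, -15.6250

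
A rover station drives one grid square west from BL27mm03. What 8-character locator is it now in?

Longitude extended square 0; −1 → -1, wraps to 9, carry into subsquare.
Longitude subsquare m = 12; −1 → 11 = l.
The latitude characters are unchanged.

BL27lm93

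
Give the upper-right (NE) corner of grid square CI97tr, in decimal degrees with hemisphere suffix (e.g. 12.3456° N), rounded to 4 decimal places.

2.2500° S, 120.3333° W

Field C=2, I=8: +2·20° lon, +8·10° lat → SW at lon -140°, lat -10°.
Square 9, 7: +9·2° lon, +7·1° lat → SW at lon -122°, lat -3°.
Subsquare t=19, r=17: +19·0.0833333° lon, +17·0.0416667° lat → SW at lon -120.417°, lat -2.29167°.
Cell spans 0.0833333° lon × 0.0416667° lat. NE corner is SW corner plus one full cell.
latitude 2.2500° S, longitude 120.3333° W.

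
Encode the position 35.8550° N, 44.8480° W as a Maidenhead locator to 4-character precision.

GM75

Offset from 180°W / 90°S: lon 135.15°, lat 125.85°.
Field: 135.15/20 → 6 → G, 125.85/10 → 12 → M; chars GM.
Square: 15.15/2 → 7, 5.85/1 → 5; chars 75.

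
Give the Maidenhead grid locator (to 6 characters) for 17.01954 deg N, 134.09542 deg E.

PK77ba

Offset from 180°W / 90°S: lon 314.0954°, lat 107.0195°.
Field (20°×10°, letters A–R): 314.0954/20 → 15 → P, 107.0195/10 → 10 → K; chars PK.
Square (2°×1°, digits 0–9): 14.0954/2 → 7, 7.0195/1 → 7; chars 77.
Subsquare (5′×2.5′, letters a–x): 0.0954/0.0833333 → 1 → b, 0.0195/0.0416667 → 0 → a; chars ba.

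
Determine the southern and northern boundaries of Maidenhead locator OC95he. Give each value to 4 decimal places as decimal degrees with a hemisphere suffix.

64.8333° S, 64.7917° S

Field O=14, C=2: +14·20° lon, +2·10° lat → SW at lon 100°, lat -70°.
Square 9, 5: +9·2° lon, +5·1° lat → SW at lon 118°, lat -65°.
Subsquare h=7, e=4: +7·0.0833333° lon, +4·0.0416667° lat → SW at lon 118.583°, lat -64.8333°.
Cell spans 0.0833333° lon × 0.0416667° lat.
south 64.8333° S, north 64.7917° S.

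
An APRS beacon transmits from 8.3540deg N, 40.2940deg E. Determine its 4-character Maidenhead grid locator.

LJ08

Add 180° to longitude and 90° to latitude: 220.29, 98.35.
Field: 220.29/20 → 11 → L, 98.35/10 → 9 → J; chars LJ.
Square: 0.29/2 → 0, 8.35/1 → 8; chars 08.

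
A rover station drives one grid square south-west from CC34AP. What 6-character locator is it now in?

Longitude subsquare a = 0; −1 → -1, wraps to 23 = x, carry into square.
Longitude square 3; −1 → 2.
Latitude subsquare p = 15; −1 → 14 = o.

CC24xo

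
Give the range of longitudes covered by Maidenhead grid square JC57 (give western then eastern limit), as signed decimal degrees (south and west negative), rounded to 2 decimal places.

10.00, 12.00

Field J=9, C=2: +9·20° lon, +2·10° lat → SW at lon 0°, lat -70°.
Square 5, 7: +5·2° lon, +7·1° lat → SW at lon 10°, lat -63°.
Cell spans 2° lon × 1° lat.
west 10.00, east 12.00.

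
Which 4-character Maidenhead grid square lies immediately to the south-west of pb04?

OB93

Longitude square 0; −1 → -1, wraps to 9, carry into field.
Longitude field P = 15; −1 → 14 = O.
Latitude square 4; −1 → 3.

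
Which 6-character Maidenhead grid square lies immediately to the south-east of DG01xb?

DG11aa

Longitude subsquare x = 23; +1 → 24, wraps to 0 = a, carry into square.
Longitude square 0; +1 → 1.
Latitude subsquare b = 1; −1 → 0 = a.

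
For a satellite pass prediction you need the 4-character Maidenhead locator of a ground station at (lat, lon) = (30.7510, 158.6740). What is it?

Add 180° to longitude and 90° to latitude: 338.67, 120.75.
Field: 338.67/20 → 16 → Q, 120.75/10 → 12 → M; chars QM.
Square: 18.67/2 → 9, 0.75/1 → 0; chars 90.

QM90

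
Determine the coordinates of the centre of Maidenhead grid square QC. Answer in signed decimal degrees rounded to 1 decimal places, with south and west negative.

Field Q=16, C=2: +16·20° lon, +2·10° lat → SW at lon 140°, lat -70°.
Cell spans 20° lon × 10° lat. Centre is SW corner plus half of each.
latitude -65.0, longitude 150.0.

-65.0, 150.0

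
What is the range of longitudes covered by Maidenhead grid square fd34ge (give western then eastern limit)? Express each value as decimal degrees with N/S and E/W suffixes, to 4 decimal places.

Field F=5, D=3: +5·20° lon, +3·10° lat → SW at lon -80°, lat -60°.
Square 3, 4: +3·2° lon, +4·1° lat → SW at lon -74°, lat -56°.
Subsquare g=6, e=4: +6·0.0833333° lon, +4·0.0416667° lat → SW at lon -73.5°, lat -55.8333°.
Cell spans 0.0833333° lon × 0.0416667° lat.
west 73.5000° W, east 73.4167° W.

73.5000° W, 73.4167° W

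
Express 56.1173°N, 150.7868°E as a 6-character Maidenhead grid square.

QO56jc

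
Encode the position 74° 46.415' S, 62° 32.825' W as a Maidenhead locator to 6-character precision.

FB85rf

Offset from 180°W / 90°S: lon 117.4529°, lat 15.2264°.
Field (20°×10°, letters A–R): 117.4529/20 → 5 → F, 15.2264/10 → 1 → B; chars FB.
Square (2°×1°, digits 0–9): 17.4529/2 → 8, 5.2264/1 → 5; chars 85.
Subsquare (5′×2.5′, letters a–x): 1.4529/0.0833333 → 17 → r, 0.2264/0.0416667 → 5 → f; chars rf.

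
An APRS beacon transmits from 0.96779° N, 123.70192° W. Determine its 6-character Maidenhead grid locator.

CJ80dx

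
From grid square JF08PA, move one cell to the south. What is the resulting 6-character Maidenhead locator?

JF07px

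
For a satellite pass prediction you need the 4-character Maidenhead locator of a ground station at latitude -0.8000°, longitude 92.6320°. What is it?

Add 180° to longitude and 90° to latitude: 272.63, 89.20.
Field: lon ⌊272.63/20⌋ = 13 → N; lat ⌊89.20/10⌋ = 8 → I.
Square: lon ⌊12.63/2⌋ = 6; lat ⌊9.20/1⌋ = 9.

NI69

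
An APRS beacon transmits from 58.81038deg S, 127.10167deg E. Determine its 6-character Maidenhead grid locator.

Offset from 180°W / 90°S: lon 307.1017°, lat 31.1896°.
Field: lon ⌊307.1017/20⌋ = 15 → P; lat ⌊31.1896/10⌋ = 3 → D.
Square: lon ⌊7.1017/2⌋ = 3; lat ⌊1.1896/1⌋ = 1.
Subsquare: lon ⌊1.1017/0.0833333⌋ = 13 → n; lat ⌊0.1896/0.0416667⌋ = 4 → e.

PD31ne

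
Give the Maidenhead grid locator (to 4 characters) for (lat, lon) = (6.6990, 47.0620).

Shift to the Maidenhead origin (180°W, 90°S): lon 227.06, lat 96.70.
Field: 227.06/20 → 11 → L, 96.70/10 → 9 → J; chars LJ.
Square: 7.06/2 → 3, 6.70/1 → 6; chars 36.

LJ36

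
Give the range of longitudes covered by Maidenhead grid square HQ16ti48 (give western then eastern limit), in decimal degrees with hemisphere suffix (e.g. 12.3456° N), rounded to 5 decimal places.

36.38333° W, 36.37500° W

Field H=7, Q=16: +7·20° lon, +16·10° lat → SW at lon -40°, lat 70°.
Square 1, 6: +1·2° lon, +6·1° lat → SW at lon -38°, lat 76°.
Subsquare t=19, i=8: +19·0.0833333° lon, +8·0.0416667° lat → SW at lon -36.4167°, lat 76.3333°.
Extended square 4, 8: +4·0.00833333° lon, +8·0.00416667° lat → SW at lon -36.3833°, lat 76.3667°.
Cell spans 0.00833333° lon × 0.00416667° lat.
west 36.38333° W, east 36.37500° W.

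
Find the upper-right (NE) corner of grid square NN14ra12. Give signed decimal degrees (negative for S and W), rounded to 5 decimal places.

44.01250, 83.43333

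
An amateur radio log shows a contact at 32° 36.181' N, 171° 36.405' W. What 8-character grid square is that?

AM42eo74

Offset from 180°W / 90°S: lon 8.39325°, lat 122.60302°.
Field: lon ⌊8.39325/20⌋ = 0 → A; lat ⌊122.60302/10⌋ = 12 → M.
Square: lon ⌊8.39325/2⌋ = 4; lat ⌊2.60302/1⌋ = 2.
Subsquare: lon ⌊0.39325/0.0833333⌋ = 4 → e; lat ⌊0.60302/0.0416667⌋ = 14 → o.
Extended square: lon ⌊0.05992/0.00833333⌋ = 7; lat ⌊0.01968/0.00416667⌋ = 4.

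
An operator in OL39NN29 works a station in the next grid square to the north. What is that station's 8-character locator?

OL39no20

Latitude extended square 9; +1 → 10, wraps to 0, carry into subsquare.
Latitude subsquare n = 13; +1 → 14 = o.
The longitude characters are unchanged.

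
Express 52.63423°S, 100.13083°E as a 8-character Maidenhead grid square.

OD07bi57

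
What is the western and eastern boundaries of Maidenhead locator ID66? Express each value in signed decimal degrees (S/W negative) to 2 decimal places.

-8.00, -6.00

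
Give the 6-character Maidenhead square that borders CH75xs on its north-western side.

Longitude subsquare x = 23; −1 → 22 = w.
Latitude subsquare s = 18; +1 → 19 = t.

CH75wt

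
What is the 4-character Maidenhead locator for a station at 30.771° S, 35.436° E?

Shift to the Maidenhead origin (180°W, 90°S): lon 215.44, lat 59.23.
Field: lon ⌊215.44/20⌋ = 10 → K; lat ⌊59.23/10⌋ = 5 → F.
Square: lon ⌊15.44/2⌋ = 7; lat ⌊9.23/1⌋ = 9.

KF79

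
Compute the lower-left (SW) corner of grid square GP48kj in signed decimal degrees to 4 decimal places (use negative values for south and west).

68.3750, -51.1667

Field G=6, P=15: +6·20° lon, +15·10° lat → SW at lon -60°, lat 60°.
Square 4, 8: +4·2° lon, +8·1° lat → SW at lon -52°, lat 68°.
Subsquare k=10, j=9: +10·0.0833333° lon, +9·0.0416667° lat → SW at lon -51.1667°, lat 68.375°.
latitude 68.3750, longitude -51.1667.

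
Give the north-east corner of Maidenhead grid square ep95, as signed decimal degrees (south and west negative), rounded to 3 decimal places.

Field E=4, P=15: +4·20° lon, +15·10° lat → SW at lon -100°, lat 60°.
Square 9, 5: +9·2° lon, +5·1° lat → SW at lon -82°, lat 65°.
Cell spans 2° lon × 1° lat. NE corner is SW corner plus one full cell.
latitude 66.000, longitude -80.000.

66.000, -80.000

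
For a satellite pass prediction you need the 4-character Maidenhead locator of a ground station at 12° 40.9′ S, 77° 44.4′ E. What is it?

MH87

Offset from 180°W / 90°S: lon 257.74°, lat 77.32°.
Field: 257.74/20 → 12 → M, 77.32/10 → 7 → H; chars MH.
Square: 17.74/2 → 8, 7.32/1 → 7; chars 87.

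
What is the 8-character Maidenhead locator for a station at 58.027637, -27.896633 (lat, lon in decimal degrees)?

HO68ba26

Offset from 180°W / 90°S: lon 152.10337°, lat 148.02764°.
Field: lon ⌊152.10337/20⌋ = 7 → H; lat ⌊148.02764/10⌋ = 14 → O.
Square: lon ⌊12.10337/2⌋ = 6; lat ⌊8.02764/1⌋ = 8.
Subsquare: lon ⌊0.10337/0.0833333⌋ = 1 → b; lat ⌊0.02764/0.0416667⌋ = 0 → a.
Extended square: lon ⌊0.02003/0.00833333⌋ = 2; lat ⌊0.02764/0.00416667⌋ = 6.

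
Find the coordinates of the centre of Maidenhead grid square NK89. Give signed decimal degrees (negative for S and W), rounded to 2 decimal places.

19.50, 97.00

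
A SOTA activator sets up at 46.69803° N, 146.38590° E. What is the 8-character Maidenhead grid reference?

QN36eq67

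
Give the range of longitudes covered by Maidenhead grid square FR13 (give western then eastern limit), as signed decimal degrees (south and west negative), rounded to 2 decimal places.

Field F=5, R=17: +5·20° lon, +17·10° lat → SW at lon -80°, lat 80°.
Square 1, 3: +1·2° lon, +3·1° lat → SW at lon -78°, lat 83°.
Cell spans 2° lon × 1° lat.
west -78.00, east -76.00.

-78.00, -76.00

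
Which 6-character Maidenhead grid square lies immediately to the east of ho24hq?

HO24iq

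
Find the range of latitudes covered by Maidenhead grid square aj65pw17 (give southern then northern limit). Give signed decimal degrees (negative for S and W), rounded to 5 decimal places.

5.94583, 5.95000

Field A=0, J=9: +0·20° lon, +9·10° lat → SW at lon -180°, lat 0°.
Square 6, 5: +6·2° lon, +5·1° lat → SW at lon -168°, lat 5°.
Subsquare p=15, w=22: +15·0.0833333° lon, +22·0.0416667° lat → SW at lon -166.75°, lat 5.91667°.
Extended square 1, 7: +1·0.00833333° lon, +7·0.00416667° lat → SW at lon -166.742°, lat 5.94583°.
Cell spans 0.00833333° lon × 0.00416667° lat.
south 5.94583, north 5.95000.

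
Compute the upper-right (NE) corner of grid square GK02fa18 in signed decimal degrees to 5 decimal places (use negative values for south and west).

12.03750, -59.56667

Field G=6, K=10: +6·20° lon, +10·10° lat → SW at lon -60°, lat 10°.
Square 0, 2: +0·2° lon, +2·1° lat → SW at lon -60°, lat 12°.
Subsquare f=5, a=0: +5·0.0833333° lon, +0·0.0416667° lat → SW at lon -59.5833°, lat 12°.
Extended square 1, 8: +1·0.00833333° lon, +8·0.00416667° lat → SW at lon -59.575°, lat 12.0333°.
Cell spans 0.00833333° lon × 0.00416667° lat. NE corner is SW corner plus one full cell.
latitude 12.03750, longitude -59.56667.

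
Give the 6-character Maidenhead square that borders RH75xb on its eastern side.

Longitude subsquare x = 23; +1 → 24, wraps to 0 = a, carry into square.
Longitude square 7; +1 → 8.
The latitude characters are unchanged.

RH85ab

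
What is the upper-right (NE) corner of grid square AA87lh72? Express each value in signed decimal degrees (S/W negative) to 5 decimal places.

-82.69583, -163.01667

Field A=0, A=0: +0·20° lon, +0·10° lat → SW at lon -180°, lat -90°.
Square 8, 7: +8·2° lon, +7·1° lat → SW at lon -164°, lat -83°.
Subsquare l=11, h=7: +11·0.0833333° lon, +7·0.0416667° lat → SW at lon -163.083°, lat -82.7083°.
Extended square 7, 2: +7·0.00833333° lon, +2·0.00416667° lat → SW at lon -163.025°, lat -82.7°.
Cell spans 0.00833333° lon × 0.00416667° lat. NE corner is SW corner plus one full cell.
latitude -82.69583, longitude -163.01667.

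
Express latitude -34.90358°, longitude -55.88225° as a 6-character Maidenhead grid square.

GF25bc

Add 180° to longitude and 90° to latitude: 124.1178, 55.0964.
Field (20°×10°, letters A–R): 124.1178/20 → 6 → G, 55.0964/10 → 5 → F; chars GF.
Square (2°×1°, digits 0–9): 4.1178/2 → 2, 5.0964/1 → 5; chars 25.
Subsquare (5′×2.5′, letters a–x): 0.1178/0.0833333 → 1 → b, 0.0964/0.0416667 → 2 → c; chars bc.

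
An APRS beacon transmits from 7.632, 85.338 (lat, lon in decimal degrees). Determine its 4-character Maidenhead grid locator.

Offset from 180°W / 90°S: lon 265.34°, lat 97.63°.
Field: lon ⌊265.34/20⌋ = 13 → N; lat ⌊97.63/10⌋ = 9 → J.
Square: lon ⌊5.34/2⌋ = 2; lat ⌊7.63/1⌋ = 7.

NJ27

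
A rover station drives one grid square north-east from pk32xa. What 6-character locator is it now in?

PK42ab

Longitude subsquare x = 23; +1 → 24, wraps to 0 = a, carry into square.
Longitude square 3; +1 → 4.
Latitude subsquare a = 0; +1 → 1 = b.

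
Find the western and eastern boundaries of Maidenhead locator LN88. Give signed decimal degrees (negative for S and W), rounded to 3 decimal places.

Field L=11, N=13: +11·20° lon, +13·10° lat → SW at lon 40°, lat 40°.
Square 8, 8: +8·2° lon, +8·1° lat → SW at lon 56°, lat 48°.
Cell spans 2° lon × 1° lat.
west 56.000, east 58.000.

56.000, 58.000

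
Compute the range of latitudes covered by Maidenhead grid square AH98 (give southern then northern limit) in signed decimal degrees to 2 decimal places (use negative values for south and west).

-12.00, -11.00

Field A=0, H=7: +0·20° lon, +7·10° lat → SW at lon -180°, lat -20°.
Square 9, 8: +9·2° lon, +8·1° lat → SW at lon -162°, lat -12°.
Cell spans 2° lon × 1° lat.
south -12.00, north -11.00.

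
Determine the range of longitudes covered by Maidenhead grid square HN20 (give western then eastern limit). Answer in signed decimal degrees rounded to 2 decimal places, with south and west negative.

-36.00, -34.00

Field H=7, N=13: +7·20° lon, +13·10° lat → SW at lon -40°, lat 40°.
Square 2, 0: +2·2° lon, +0·1° lat → SW at lon -36°, lat 40°.
Cell spans 2° lon × 1° lat.
west -36.00, east -34.00.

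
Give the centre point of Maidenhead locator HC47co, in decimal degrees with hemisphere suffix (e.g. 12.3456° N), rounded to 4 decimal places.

62.3958° S, 31.7917° W

Field H=7, C=2: +7·20° lon, +2·10° lat → SW at lon -40°, lat -70°.
Square 4, 7: +4·2° lon, +7·1° lat → SW at lon -32°, lat -63°.
Subsquare c=2, o=14: +2·0.0833333° lon, +14·0.0416667° lat → SW at lon -31.8333°, lat -62.4167°.
Cell spans 0.0833333° lon × 0.0416667° lat. Centre is SW corner plus half of each.
latitude 62.3958° S, longitude 31.7917° W.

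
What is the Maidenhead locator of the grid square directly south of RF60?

Latitude square 0; −1 → -1, wraps to 9, carry into field.
Latitude field F = 5; −1 → 4 = E.
The longitude characters are unchanged.

RE69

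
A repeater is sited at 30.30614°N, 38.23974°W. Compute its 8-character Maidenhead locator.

HM00vh13

Offset from 180°W / 90°S: lon 141.76026°, lat 120.30614°.
Field: 141.76026/20 → 7 → H, 120.30614/10 → 12 → M; chars HM.
Square: 1.76026/2 → 0, 0.30614/1 → 0; chars 00.
Subsquare: 1.76026/0.0833333 → 21 → v, 0.30614/0.0416667 → 7 → h; chars vh.
Extended square: 0.01026/0.00833333 → 1, 0.01447/0.00416667 → 3; chars 13.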